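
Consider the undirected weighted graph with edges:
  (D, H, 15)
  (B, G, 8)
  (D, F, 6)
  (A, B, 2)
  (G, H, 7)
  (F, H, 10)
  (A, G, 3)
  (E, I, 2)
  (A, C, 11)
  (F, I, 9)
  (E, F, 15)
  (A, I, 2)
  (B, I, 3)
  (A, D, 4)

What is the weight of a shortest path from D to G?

7

Comparing a few candidate routes:
D -> A -> I -> B -> G: 4 + 2 + 3 + 8 = 17
D -> A -> G: 4 + 3 = 7
D -> A -> B -> G: 4 + 2 + 8 = 14
Best route has total 7.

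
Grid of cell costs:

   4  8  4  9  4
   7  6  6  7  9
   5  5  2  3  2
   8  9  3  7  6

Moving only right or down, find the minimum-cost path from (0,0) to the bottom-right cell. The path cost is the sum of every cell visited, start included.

34

Path [0,0]→[1,0]→[2,0]→[2,1]→[2,2]→[2,3]→[2,4]→[3,4]: 4 + 7 + 5 + 5 + 2 + 3 + 2 + 6 = 34.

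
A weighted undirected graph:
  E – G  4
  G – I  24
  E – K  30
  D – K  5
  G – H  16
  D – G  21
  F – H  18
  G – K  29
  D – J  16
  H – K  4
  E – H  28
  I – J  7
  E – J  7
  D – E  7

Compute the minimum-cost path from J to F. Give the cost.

41

A few of the J→F routes:
J → D → K → H → F: 16 + 5 + 4 + 18 = 43
J → E → K → H → F: 7 + 30 + 4 + 18 = 59
J → E → G → H → F: 7 + 4 + 16 + 18 = 45
J → E → H → F: 7 + 28 + 18 = 53
J → E → G → D → K → H → F: 7 + 4 + 21 + 5 + 4 + 18 = 59
J → E → D → K → H → F: 7 + 7 + 5 + 4 + 18 = 41
Shortest: 41.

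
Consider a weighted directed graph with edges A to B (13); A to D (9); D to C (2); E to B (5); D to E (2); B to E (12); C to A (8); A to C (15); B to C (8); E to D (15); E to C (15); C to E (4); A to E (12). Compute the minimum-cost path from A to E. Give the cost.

11

Some routes from A to E:
A -> D -> C -> E: 9 + 2 + 4 = 15
A -> E: 12
A -> D -> E: 9 + 2 = 11
A -> C -> E: 15 + 4 = 19
A -> B -> C -> E: 13 + 8 + 4 = 25
The minimum is 11.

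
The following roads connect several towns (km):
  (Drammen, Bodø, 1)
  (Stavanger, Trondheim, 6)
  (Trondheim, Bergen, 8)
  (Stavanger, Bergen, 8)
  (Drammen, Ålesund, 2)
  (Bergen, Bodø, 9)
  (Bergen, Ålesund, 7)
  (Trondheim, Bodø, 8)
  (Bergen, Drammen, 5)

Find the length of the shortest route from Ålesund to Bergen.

7

Candidate routes:
Ålesund → Bergen: 7
Ålesund → Drammen → Bodø → Trondheim → Bergen: 2 + 1 + 8 + 8 = 19
Ålesund → Drammen → Bodø → Bergen: 2 + 1 + 9 = 12
Ålesund → Drammen → Bergen: 2 + 5 = 7
Ålesund → Drammen → Bodø → Trondheim → Stavanger → Bergen: 2 + 1 + 8 + 6 + 8 = 25
The minimum is 7 km.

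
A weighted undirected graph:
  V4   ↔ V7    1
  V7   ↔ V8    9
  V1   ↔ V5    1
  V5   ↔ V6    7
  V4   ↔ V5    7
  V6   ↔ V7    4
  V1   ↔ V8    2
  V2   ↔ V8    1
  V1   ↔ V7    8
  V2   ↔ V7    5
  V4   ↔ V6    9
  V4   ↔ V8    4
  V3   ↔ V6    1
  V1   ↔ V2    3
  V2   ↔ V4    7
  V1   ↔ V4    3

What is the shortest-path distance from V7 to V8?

Checking several routes:
V7-V4-V8: 1 + 4 = 5
V7-V4-V1-V8: 1 + 3 + 2 = 6
V7-V2-V8: 5 + 1 = 6
Shortest: 5.

5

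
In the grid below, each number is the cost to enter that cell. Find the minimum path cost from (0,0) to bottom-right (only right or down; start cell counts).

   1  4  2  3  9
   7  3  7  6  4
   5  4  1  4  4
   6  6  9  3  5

Best path: [0,0] → [0,1] → [1,1] → [2,1] → [2,2] → [2,3] → [3,3] → [3,4]
Cost: 1 + 4 + 3 + 4 + 1 + 4 + 3 + 5 = 25

25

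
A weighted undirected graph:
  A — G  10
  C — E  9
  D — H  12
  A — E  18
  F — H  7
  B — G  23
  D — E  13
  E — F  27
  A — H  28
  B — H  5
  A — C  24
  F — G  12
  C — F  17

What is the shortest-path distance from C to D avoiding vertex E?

36

Checking several routes:
C -> F -> G -> B -> H -> D: 17 + 12 + 23 + 5 + 12 = 69
C -> A -> H -> D: 24 + 28 + 12 = 64
C -> A -> G -> F -> H -> D: 24 + 10 + 12 + 7 + 12 = 65
C -> F -> H -> D: 17 + 7 + 12 = 36
C -> A -> G -> B -> H -> D: 24 + 10 + 23 + 5 + 12 = 74
Shortest: 36.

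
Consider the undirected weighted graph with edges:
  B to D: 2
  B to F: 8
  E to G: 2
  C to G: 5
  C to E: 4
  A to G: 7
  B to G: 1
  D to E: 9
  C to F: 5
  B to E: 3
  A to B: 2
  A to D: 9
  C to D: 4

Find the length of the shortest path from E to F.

Comparing a few candidate routes:
E→C→F: 4 + 5 = 9
E→G→B→F: 2 + 1 + 8 = 11
E→B→F: 3 + 8 = 11
E→G→C→F: 2 + 5 + 5 = 12
Shortest: 9.

9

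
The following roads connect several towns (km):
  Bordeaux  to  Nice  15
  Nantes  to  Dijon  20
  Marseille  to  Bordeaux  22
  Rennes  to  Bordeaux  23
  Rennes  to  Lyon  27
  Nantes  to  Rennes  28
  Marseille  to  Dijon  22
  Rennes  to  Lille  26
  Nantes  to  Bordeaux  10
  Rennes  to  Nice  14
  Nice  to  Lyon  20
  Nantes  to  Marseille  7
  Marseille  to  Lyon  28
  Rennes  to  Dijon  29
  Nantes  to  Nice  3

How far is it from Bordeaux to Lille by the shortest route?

49

A few of the Bordeaux→Lille routes:
Bordeaux -> Nice -> Rennes -> Lille: 15 + 14 + 26 = 55
Bordeaux -> Rennes -> Lille: 23 + 26 = 49
Bordeaux -> Nantes -> Rennes -> Lille: 10 + 28 + 26 = 64
Bordeaux -> Nantes -> Nice -> Rennes -> Lille: 10 + 3 + 14 + 26 = 53
Bordeaux -> Nice -> Nantes -> Rennes -> Lille: 15 + 3 + 28 + 26 = 72
Shortest: 49 km.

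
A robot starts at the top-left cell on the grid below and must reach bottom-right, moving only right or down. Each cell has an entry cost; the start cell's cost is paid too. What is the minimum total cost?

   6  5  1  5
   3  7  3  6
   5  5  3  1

19

Take (0,0) -> (0,1) -> (0,2) -> (1,2) -> (2,2) -> (2,3) for a total of 6 + 5 + 1 + 3 + 3 + 1 = 19.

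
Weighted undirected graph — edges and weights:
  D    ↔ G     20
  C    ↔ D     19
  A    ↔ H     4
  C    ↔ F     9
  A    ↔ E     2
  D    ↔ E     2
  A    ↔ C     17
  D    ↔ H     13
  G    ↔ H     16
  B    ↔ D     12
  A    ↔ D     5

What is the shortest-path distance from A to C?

17

Candidate routes:
A-E-D-C: 2 + 2 + 19 = 23
A-H-D-C: 4 + 13 + 19 = 36
A-C: 17
A-D-C: 5 + 19 = 24
A-H-G-D-C: 4 + 16 + 20 + 19 = 59
Shortest: 17.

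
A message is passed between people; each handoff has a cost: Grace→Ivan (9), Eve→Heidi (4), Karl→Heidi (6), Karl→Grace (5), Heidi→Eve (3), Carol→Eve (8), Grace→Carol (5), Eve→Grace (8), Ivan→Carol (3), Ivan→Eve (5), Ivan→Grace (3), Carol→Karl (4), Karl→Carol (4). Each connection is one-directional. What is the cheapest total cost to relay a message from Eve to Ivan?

17

Routes from Eve to Ivan:
Eve→Grace→Ivan: 8 + 9 = 17
The minimum is 17.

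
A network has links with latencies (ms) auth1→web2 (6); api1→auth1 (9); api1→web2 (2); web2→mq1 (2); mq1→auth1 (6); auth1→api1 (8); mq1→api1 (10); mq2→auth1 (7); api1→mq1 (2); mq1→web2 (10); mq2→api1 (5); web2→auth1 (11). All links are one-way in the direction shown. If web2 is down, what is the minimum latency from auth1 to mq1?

Paths from auth1 to mq1 avoiding web2:
auth1 → api1 → mq1: 8 + 2 = 10
Best route has total 10 ms.

10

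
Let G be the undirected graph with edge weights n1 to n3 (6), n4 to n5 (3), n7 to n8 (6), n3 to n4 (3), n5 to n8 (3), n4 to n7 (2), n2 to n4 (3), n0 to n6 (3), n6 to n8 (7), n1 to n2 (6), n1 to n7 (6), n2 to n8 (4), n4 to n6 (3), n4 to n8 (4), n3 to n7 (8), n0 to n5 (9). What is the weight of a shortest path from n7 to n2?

5

Some routes from n7 to n2:
n7-n4-n8-n2: 2 + 4 + 4 = 10
n7-n8-n2: 6 + 4 = 10
n7-n4-n5-n8-n2: 2 + 3 + 3 + 4 = 12
n7-n8-n4-n2: 6 + 4 + 3 = 13
n7-n4-n2: 2 + 3 = 5
n7-n1-n2: 6 + 6 = 12
The minimum is 5.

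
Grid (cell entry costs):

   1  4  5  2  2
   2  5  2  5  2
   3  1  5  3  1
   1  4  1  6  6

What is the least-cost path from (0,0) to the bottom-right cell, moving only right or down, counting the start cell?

22

Best path: (0,0) → (1,0) → (2,0) → (2,1) → (2,2) → (2,3) → (2,4) → (3,4)
Cost: 1 + 2 + 3 + 1 + 5 + 3 + 1 + 6 = 22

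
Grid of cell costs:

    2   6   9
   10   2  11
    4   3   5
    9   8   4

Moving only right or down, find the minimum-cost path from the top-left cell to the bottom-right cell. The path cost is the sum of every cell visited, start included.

Path (0,0) (0,1) (1,1) (2,1) (2,2) (3,2): 2 + 6 + 2 + 3 + 5 + 4 = 22.
For comparison, the top-then-right route costs 37.

22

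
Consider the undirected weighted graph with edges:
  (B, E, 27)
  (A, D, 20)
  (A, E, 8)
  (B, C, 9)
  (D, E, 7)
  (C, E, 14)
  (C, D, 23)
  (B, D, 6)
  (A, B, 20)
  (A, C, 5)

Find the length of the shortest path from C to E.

Checking several routes:
C-B-D-E: 9 + 6 + 7 = 22
C-A-D-E: 5 + 20 + 7 = 32
C-B-E: 9 + 27 = 36
C-E: 14
C-D-E: 23 + 7 = 30
C-A-E: 5 + 8 = 13
Shortest: 13.

13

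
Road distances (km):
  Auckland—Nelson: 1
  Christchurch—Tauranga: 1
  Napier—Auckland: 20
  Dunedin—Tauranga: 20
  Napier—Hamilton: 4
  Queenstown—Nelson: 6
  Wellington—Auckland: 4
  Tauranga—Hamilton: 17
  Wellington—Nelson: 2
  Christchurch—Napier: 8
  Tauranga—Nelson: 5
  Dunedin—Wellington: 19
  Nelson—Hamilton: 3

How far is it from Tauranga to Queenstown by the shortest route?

Checking several routes:
Tauranga - Hamilton - Nelson - Queenstown: 17 + 3 + 6 = 26
Tauranga - Christchurch - Napier - Auckland - Nelson - Queenstown: 1 + 8 + 20 + 1 + 6 = 36
Tauranga - Christchurch - Napier - Hamilton - Nelson - Queenstown: 1 + 8 + 4 + 3 + 6 = 22
Tauranga - Nelson - Queenstown: 5 + 6 = 11
The minimum is 11 km.

11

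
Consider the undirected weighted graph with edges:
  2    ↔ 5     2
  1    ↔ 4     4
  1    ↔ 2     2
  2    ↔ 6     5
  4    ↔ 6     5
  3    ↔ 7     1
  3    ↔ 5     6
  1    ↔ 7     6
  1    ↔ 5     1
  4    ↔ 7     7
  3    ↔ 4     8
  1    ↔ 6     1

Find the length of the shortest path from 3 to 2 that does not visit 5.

Comparing a few candidate routes:
3 - 7 - 1 - 6 - 2: 1 + 6 + 1 + 5 = 13
3 - 4 - 1 - 2: 8 + 4 + 2 = 14
3 - 7 - 1 - 2: 1 + 6 + 2 = 9
3 - 7 - 4 - 1 - 2: 1 + 7 + 4 + 2 = 14
3 - 4 - 6 - 1 - 2: 8 + 5 + 1 + 2 = 16
Shortest: 9.

9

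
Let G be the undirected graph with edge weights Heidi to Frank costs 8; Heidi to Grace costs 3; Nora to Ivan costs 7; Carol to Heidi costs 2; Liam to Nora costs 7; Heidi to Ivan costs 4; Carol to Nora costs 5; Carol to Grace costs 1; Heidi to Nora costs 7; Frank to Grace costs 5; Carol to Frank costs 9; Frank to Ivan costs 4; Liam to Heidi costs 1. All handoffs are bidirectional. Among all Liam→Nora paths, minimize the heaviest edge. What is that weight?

Comparing a few candidate routes:
Liam - Heidi - Grace - Carol - Nora: max(1, 3, 1, 5) = 5
Liam - Heidi - Grace - Frank - Ivan - Nora: max(1, 3, 5, 4, 7) = 7
Liam - Heidi - Carol - Nora: max(1, 2, 5) = 5
Liam - Heidi - Nora: max(1, 7) = 7
Liam - Nora: max(7) = 7
Liam - Heidi - Ivan - Frank - Grace - Carol - Nora: max(1, 4, 4, 5, 1, 5) = 5
Smallest bottleneck: 5.

5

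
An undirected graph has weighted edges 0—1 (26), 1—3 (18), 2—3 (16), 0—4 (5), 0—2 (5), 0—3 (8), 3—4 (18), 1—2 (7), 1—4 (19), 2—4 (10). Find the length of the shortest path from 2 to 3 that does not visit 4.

13

Paths from 2 to 3 avoiding 4:
2 -> 1 -> 0 -> 3: 7 + 26 + 8 = 41
2 -> 0 -> 3: 5 + 8 = 13
2 -> 1 -> 3: 7 + 18 = 25
2 -> 3: 16
2 -> 0 -> 1 -> 3: 5 + 26 + 18 = 49
Best route has total 13.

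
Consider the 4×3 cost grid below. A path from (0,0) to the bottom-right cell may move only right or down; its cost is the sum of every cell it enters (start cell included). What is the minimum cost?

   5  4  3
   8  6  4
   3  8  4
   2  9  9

One optimal route is (0,0) -> (0,1) -> (0,2) -> (1,2) -> (2,2) -> (3,2).
Its cost is 5 + 4 + 3 + 4 + 4 + 9 = 29.

29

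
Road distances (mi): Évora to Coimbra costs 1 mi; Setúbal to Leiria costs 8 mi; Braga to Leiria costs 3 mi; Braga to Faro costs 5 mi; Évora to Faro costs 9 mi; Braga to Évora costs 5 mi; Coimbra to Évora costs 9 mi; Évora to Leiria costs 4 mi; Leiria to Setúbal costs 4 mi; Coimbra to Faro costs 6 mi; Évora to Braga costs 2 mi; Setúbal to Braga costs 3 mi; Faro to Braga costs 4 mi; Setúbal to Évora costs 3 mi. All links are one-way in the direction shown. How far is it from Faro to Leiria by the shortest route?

7

Candidate routes:
Faro → Braga → Leiria: 4 + 3 = 7
Faro → Braga → Évora → Leiria: 4 + 5 + 4 = 13
Best route has total 7 mi.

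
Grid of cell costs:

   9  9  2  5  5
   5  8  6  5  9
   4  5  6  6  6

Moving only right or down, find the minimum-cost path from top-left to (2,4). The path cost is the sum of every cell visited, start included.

41

Path r0c0→r1c0→r2c0→r2c1→r2c2→r2c3→r2c4: 9 + 5 + 4 + 5 + 6 + 6 + 6 = 41.
For comparison, the top-then-right route costs 45.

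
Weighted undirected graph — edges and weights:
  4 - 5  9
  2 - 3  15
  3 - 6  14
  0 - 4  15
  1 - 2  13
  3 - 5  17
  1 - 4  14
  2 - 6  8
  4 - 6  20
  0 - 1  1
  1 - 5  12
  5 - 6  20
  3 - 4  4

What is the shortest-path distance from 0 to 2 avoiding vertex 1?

Checking several routes:
0 - 4 - 5 - 6 - 2: 15 + 9 + 20 + 8 = 52
0 - 4 - 3 - 6 - 2: 15 + 4 + 14 + 8 = 41
0 - 4 - 6 - 2: 15 + 20 + 8 = 43
0 - 4 - 3 - 2: 15 + 4 + 15 = 34
Best route has total 34.

34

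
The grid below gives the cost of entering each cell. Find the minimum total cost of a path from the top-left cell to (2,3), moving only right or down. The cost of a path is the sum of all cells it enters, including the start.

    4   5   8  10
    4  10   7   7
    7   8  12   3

34

One optimal route is r0c0→r0c1→r0c2→r1c2→r1c3→r2c3.
Its cost is 4 + 5 + 8 + 7 + 7 + 3 = 34.
For comparison, the top-then-right route costs 37.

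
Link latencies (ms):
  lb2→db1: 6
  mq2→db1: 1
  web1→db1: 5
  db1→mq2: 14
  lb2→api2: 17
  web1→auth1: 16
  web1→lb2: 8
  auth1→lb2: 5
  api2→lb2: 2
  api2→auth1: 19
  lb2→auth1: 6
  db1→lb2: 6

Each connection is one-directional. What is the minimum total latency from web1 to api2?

25

Candidate routes:
web1-lb2-api2: 8 + 17 = 25
web1-auth1-lb2-api2: 16 + 5 + 17 = 38
web1-db1-lb2-api2: 5 + 6 + 17 = 28
Shortest: 25 ms.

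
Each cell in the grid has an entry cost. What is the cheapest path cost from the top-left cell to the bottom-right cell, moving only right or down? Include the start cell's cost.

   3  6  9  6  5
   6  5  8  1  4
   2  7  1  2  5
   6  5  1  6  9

Path r0c0 r1c0 r2c0 r2c1 r2c2 r2c3 r2c4 r3c4: 3 + 6 + 2 + 7 + 1 + 2 + 5 + 9 = 35.
For comparison, the top-then-right route costs 47.

35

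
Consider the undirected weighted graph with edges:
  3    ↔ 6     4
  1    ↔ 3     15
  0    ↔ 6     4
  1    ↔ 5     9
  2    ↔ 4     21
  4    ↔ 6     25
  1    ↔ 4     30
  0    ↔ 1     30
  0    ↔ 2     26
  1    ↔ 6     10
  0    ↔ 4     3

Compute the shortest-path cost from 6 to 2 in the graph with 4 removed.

30

Candidate routes:
6 → 3 → 1 → 0 → 2: 4 + 15 + 30 + 26 = 75
6 → 1 → 0 → 2: 10 + 30 + 26 = 66
6 → 0 → 2: 4 + 26 = 30
Shortest: 30.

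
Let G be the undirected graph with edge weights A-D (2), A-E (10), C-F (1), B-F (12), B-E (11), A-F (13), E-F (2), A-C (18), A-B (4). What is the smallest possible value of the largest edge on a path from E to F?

Some routes from E to F:
E -> F: max(2) = 2
E -> A -> C -> F: max(10, 18, 1) = 18
E -> B -> A -> F: max(11, 4, 13) = 13
E -> A -> F: max(10, 13) = 13
E -> B -> F: max(11, 12) = 12
E -> A -> B -> F: max(10, 4, 12) = 12
Smallest bottleneck: 2.

2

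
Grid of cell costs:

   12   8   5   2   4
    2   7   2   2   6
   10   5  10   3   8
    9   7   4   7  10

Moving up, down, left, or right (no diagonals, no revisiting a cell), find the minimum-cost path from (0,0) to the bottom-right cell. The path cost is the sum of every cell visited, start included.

45

Take r0c0 r1c0 r1c1 r1c2 r1c3 r2c3 r3c3 r3c4 for a total of 12 + 2 + 7 + 2 + 2 + 3 + 7 + 10 = 45.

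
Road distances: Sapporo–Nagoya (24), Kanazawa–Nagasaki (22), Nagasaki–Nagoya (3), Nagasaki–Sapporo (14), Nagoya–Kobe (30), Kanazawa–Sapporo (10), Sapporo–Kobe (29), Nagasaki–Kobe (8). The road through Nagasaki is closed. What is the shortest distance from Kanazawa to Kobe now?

Paths from Kanazawa to Kobe avoiding Nagasaki:
Kanazawa - Sapporo - Kobe: 10 + 29 = 39
Kanazawa - Sapporo - Nagoya - Kobe: 10 + 24 + 30 = 64
The minimum is 39.

39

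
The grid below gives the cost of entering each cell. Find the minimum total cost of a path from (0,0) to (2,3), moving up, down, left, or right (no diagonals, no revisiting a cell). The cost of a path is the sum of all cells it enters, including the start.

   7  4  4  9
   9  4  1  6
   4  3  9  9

One optimal route is r0c0 r0c1 r0c2 r1c2 r1c3 r2c3.
Its cost is 7 + 4 + 4 + 1 + 6 + 9 = 31.

31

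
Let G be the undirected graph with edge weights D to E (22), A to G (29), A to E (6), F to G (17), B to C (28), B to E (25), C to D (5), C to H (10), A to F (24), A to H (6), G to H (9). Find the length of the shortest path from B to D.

A few of the B→D routes:
B - E - D: 25 + 22 = 47
B - C - H - A - E - D: 28 + 10 + 6 + 6 + 22 = 72
B - E - A - G - H - C - D: 25 + 6 + 29 + 9 + 10 + 5 = 84
B - C - D: 28 + 5 = 33
B - E - A - H - C - D: 25 + 6 + 6 + 10 + 5 = 52
The minimum is 33.

33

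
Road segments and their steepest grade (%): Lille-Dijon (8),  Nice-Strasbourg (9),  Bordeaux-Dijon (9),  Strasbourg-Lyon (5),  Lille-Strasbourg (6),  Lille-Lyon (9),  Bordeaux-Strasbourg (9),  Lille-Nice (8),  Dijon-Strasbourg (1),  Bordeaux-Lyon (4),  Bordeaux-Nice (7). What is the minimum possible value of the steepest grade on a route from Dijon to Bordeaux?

5

Checking several routes:
Dijon-Strasbourg-Lyon-Bordeaux: max(1, 5, 4) = 5
Dijon-Lille-Nice-Bordeaux: max(8, 8, 7) = 8
Dijon-Lille-Strasbourg-Lyon-Bordeaux: max(8, 6, 5, 4) = 8
Dijon-Strasbourg-Lille-Nice-Bordeaux: max(1, 6, 8, 7) = 8
Best route has worst link 5%.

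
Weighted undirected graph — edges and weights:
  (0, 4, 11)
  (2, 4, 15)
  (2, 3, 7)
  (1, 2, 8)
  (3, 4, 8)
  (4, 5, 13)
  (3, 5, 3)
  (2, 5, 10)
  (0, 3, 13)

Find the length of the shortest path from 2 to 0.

20

Some routes from 2 to 0:
2 -> 4 -> 0: 15 + 11 = 26
2 -> 3 -> 0: 7 + 13 = 20
2 -> 5 -> 3 -> 0: 10 + 3 + 13 = 26
Shortest: 20.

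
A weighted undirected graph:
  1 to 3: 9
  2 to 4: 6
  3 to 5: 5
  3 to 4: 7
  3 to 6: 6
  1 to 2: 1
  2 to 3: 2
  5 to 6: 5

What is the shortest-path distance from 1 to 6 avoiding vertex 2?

15

Candidate routes:
1→3→6: 9 + 6 = 15
1→3→5→6: 9 + 5 + 5 = 19
Shortest: 15.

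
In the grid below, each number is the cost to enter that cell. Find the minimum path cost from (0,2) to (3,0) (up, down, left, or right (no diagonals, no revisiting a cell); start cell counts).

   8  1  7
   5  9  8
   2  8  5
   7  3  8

Cheapest: (0,2) -> (0,1) -> (0,0) -> (1,0) -> (2,0) -> (3,0)
  7 + 1 + 8 + 5 + 2 + 7 = 30

30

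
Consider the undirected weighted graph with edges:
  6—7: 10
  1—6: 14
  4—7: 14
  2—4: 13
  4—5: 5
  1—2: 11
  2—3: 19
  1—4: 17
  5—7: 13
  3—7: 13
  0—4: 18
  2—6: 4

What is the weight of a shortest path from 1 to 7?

Checking several routes:
1→6→7: 14 + 10 = 24
1→4→7: 17 + 14 = 31
1→4→5→7: 17 + 5 + 13 = 35
1→2→6→7: 11 + 4 + 10 = 25
1→2→4→7: 11 + 13 + 14 = 38
Best route has total 24.

24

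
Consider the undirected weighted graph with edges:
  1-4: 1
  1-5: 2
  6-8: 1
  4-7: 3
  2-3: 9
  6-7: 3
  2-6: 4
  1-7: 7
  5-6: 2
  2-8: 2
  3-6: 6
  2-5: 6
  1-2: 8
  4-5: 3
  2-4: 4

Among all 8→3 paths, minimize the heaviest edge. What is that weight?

Some routes from 8 to 3:
8 - 2 - 4 - 5 - 6 - 3: max(2, 4, 3, 2, 6) = 6
8 - 6 - 3: max(1, 6) = 6
8 - 2 - 5 - 1 - 4 - 7 - 6 - 3: max(2, 6, 2, 1, 3, 3, 6) = 6
8 - 2 - 4 - 7 - 6 - 3: max(2, 4, 3, 3, 6) = 6
8 - 2 - 5 - 4 - 7 - 6 - 3: max(2, 6, 3, 3, 3, 6) = 6
8 - 2 - 5 - 6 - 3: max(2, 6, 2, 6) = 6
Smallest bottleneck: 6.

6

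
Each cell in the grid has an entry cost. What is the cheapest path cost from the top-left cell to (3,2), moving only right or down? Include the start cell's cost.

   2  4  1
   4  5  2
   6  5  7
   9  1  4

20

Cheapest: r0c0→r0c1→r0c2→r1c2→r2c2→r3c2
  2 + 4 + 1 + 2 + 7 + 4 = 20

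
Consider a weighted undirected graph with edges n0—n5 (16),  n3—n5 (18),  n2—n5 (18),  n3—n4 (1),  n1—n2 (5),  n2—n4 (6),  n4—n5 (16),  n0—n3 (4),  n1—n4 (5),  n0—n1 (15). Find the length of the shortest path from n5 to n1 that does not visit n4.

23

Routes from n5 to n1 avoiding n4:
n5→n3→n0→n1: 18 + 4 + 15 = 37
n5→n0→n1: 16 + 15 = 31
n5→n2→n1: 18 + 5 = 23
The minimum is 23.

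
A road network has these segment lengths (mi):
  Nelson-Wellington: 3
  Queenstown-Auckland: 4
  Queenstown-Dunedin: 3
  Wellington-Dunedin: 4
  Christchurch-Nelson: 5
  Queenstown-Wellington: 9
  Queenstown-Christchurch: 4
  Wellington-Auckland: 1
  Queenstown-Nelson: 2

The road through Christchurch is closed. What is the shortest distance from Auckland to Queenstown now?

Candidate routes:
Auckland-Wellington-Dunedin-Queenstown: 1 + 4 + 3 = 8
Auckland-Wellington-Queenstown: 1 + 9 = 10
Auckland-Wellington-Nelson-Queenstown: 1 + 3 + 2 = 6
Auckland-Queenstown: 4
Best route has total 4 mi.

4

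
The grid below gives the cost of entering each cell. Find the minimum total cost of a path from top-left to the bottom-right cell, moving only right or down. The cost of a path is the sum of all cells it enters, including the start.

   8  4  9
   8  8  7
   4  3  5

Cheapest: [0,0] -> [0,1] -> [1,1] -> [2,1] -> [2,2]
  8 + 4 + 8 + 3 + 5 = 28
(Top row then right column would cost 33.)

28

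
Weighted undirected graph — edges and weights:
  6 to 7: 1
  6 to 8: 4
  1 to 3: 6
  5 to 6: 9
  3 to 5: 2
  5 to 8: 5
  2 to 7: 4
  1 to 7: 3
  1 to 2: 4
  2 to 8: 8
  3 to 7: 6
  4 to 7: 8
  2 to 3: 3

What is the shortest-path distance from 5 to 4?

Checking several routes:
5 -> 3 -> 2 -> 1 -> 7 -> 4: 2 + 3 + 4 + 3 + 8 = 20
5 -> 3 -> 7 -> 4: 2 + 6 + 8 = 16
5 -> 8 -> 6 -> 7 -> 4: 5 + 4 + 1 + 8 = 18
5 -> 3 -> 2 -> 7 -> 4: 2 + 3 + 4 + 8 = 17
5 -> 3 -> 1 -> 7 -> 4: 2 + 6 + 3 + 8 = 19
5 -> 6 -> 7 -> 4: 9 + 1 + 8 = 18
Shortest: 16.

16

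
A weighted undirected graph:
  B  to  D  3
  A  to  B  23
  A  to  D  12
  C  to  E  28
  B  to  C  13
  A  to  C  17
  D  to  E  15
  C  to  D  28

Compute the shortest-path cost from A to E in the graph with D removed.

45

Candidate routes:
A-C-E: 17 + 28 = 45
A-B-C-E: 23 + 13 + 28 = 64
Best route has total 45.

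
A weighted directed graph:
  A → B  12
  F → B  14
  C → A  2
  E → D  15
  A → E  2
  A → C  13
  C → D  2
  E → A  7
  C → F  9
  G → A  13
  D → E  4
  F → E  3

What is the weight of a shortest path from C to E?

Candidate routes:
C→D→E: 2 + 4 = 6
C→A→E: 2 + 2 = 4
C→F→E: 9 + 3 = 12
Best route has total 4.

4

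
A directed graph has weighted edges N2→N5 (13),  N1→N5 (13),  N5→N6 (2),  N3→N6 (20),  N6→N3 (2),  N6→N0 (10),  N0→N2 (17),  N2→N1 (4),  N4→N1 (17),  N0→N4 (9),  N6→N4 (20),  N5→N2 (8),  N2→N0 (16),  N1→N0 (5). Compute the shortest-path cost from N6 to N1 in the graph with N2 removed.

Paths from N6 to N1 avoiding N2:
N6→N0→N4→N1: 10 + 9 + 17 = 36
N6→N4→N1: 20 + 17 = 37
The minimum is 36.

36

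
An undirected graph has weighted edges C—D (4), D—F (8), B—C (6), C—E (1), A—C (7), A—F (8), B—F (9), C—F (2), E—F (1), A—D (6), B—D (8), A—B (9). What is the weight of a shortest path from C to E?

Checking several routes:
C -> F -> E: 2 + 1 = 3
C -> D -> F -> E: 4 + 8 + 1 = 13
C -> A -> F -> E: 7 + 8 + 1 = 16
C -> B -> F -> E: 6 + 9 + 1 = 16
C -> E: 1
Best route has total 1.

1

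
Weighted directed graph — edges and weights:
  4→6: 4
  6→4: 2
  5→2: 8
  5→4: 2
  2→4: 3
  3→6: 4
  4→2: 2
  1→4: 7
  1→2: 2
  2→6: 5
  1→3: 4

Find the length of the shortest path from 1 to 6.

Routes from 1 to 6:
1 - 3 - 6: 4 + 4 = 8
1 - 2 - 6: 2 + 5 = 7
1 - 2 - 4 - 6: 2 + 3 + 4 = 9
1 - 4 - 2 - 6: 7 + 2 + 5 = 14
1 - 4 - 6: 7 + 4 = 11
The minimum is 7.

7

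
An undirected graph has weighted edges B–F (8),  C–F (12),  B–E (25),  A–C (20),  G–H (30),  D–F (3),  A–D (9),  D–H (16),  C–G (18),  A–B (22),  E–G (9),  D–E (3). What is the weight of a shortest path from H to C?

A few of the H→C routes:
H - G - C: 30 + 18 = 48
H - D - E - G - C: 16 + 3 + 9 + 18 = 46
H - G - E - D - F - C: 30 + 9 + 3 + 3 + 12 = 57
H - D - A - C: 16 + 9 + 20 = 45
H - D - F - C: 16 + 3 + 12 = 31
Best route has total 31.

31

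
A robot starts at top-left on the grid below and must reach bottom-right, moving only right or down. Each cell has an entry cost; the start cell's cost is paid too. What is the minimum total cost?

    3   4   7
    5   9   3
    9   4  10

27

Best path: r0c0 r0c1 r0c2 r1c2 r2c2
Cost: 3 + 4 + 7 + 3 + 10 = 27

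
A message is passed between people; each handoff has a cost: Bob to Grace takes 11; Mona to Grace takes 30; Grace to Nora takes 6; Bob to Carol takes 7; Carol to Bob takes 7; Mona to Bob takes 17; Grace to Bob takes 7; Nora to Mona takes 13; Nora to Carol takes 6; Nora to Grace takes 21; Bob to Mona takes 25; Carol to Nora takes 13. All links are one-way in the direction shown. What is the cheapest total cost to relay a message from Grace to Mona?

Routes from Grace to Mona:
Grace -> Nora -> Carol -> Bob -> Mona: 6 + 6 + 7 + 25 = 44
Grace -> Nora -> Mona: 6 + 13 = 19
Grace -> Bob -> Carol -> Nora -> Mona: 7 + 7 + 13 + 13 = 40
Grace -> Bob -> Mona: 7 + 25 = 32
Best route has total 19.

19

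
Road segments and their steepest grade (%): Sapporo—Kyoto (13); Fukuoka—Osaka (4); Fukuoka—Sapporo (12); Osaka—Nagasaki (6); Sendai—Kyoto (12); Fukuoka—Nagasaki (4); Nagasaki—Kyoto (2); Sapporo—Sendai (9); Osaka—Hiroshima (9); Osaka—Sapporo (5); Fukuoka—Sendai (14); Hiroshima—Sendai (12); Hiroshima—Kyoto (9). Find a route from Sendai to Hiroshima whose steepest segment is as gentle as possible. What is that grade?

A few of the Sendai→Hiroshima routes:
Sendai - Sapporo - Fukuoka - Osaka - Hiroshima: max(9, 12, 4, 9) = 12
Sendai - Sapporo - Osaka - Fukuoka - Nagasaki - Kyoto - Hiroshima: max(9, 5, 4, 4, 2, 9) = 9
Sendai - Sapporo - Osaka - Hiroshima: max(9, 5, 9) = 9
Sendai - Sapporo - Fukuoka - Nagasaki - Osaka - Hiroshima: max(9, 12, 4, 6, 9) = 12
Sendai - Sapporo - Fukuoka - Osaka - Nagasaki - Kyoto - Hiroshima: max(9, 12, 4, 6, 2, 9) = 12
Sendai - Sapporo - Osaka - Nagasaki - Kyoto - Hiroshima: max(9, 5, 6, 2, 9) = 9
Best route has worst link 9%.

9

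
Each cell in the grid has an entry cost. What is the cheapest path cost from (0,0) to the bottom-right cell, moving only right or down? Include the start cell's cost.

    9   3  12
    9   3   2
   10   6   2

19

Cheapest: [0,0] -> [0,1] -> [1,1] -> [1,2] -> [2,2]
  9 + 3 + 3 + 2 + 2 = 19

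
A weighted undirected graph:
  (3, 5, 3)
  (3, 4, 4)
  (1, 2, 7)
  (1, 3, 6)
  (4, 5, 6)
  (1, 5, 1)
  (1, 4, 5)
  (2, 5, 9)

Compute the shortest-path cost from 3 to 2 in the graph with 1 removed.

12

Candidate routes:
3-4-5-2: 4 + 6 + 9 = 19
3-5-2: 3 + 9 = 12
The minimum is 12.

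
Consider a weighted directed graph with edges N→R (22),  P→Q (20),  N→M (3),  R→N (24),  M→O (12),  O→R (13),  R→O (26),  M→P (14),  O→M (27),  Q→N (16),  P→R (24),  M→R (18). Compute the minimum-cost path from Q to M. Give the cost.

Routes from Q to M:
Q -> N -> R -> O -> M: 16 + 22 + 26 + 27 = 91
Q -> N -> M: 16 + 3 = 19
Best route has total 19.

19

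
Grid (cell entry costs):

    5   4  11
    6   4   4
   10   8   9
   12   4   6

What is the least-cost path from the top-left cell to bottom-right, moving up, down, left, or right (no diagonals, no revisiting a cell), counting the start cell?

Best path: r0c0→r0c1→r1c1→r2c1→r3c1→r3c2
Cost: 5 + 4 + 4 + 8 + 4 + 6 = 31

31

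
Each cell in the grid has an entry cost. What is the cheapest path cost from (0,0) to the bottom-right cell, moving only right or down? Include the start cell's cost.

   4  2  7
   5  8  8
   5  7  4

25

Path [0,0]→[0,1]→[0,2]→[1,2]→[2,2]: 4 + 2 + 7 + 8 + 4 = 25.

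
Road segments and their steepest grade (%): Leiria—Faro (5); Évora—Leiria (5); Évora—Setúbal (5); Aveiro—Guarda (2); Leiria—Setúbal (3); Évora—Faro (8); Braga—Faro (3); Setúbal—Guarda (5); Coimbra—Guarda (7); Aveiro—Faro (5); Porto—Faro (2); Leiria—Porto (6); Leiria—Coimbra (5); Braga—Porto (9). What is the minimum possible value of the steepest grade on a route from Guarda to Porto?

5

Some routes from Guarda to Porto:
Guarda -> Setúbal -> Leiria -> Faro -> Porto: max(5, 3, 5, 2) = 5
Guarda -> Aveiro -> Faro -> Porto: max(2, 5, 2) = 5
Guarda -> Aveiro -> Faro -> Leiria -> Porto: max(2, 5, 5, 6) = 6
Guarda -> Setúbal -> Évora -> Leiria -> Faro -> Porto: max(5, 5, 5, 5, 2) = 5
Guarda -> Setúbal -> Évora -> Leiria -> Porto: max(5, 5, 5, 6) = 6
Best route has worst link 5%.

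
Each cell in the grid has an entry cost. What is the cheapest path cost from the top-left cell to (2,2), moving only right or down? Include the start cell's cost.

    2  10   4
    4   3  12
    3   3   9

One optimal route is [0,0]→[1,0]→[1,1]→[2,1]→[2,2].
Its cost is 2 + 4 + 3 + 3 + 9 = 21.
For comparison, the top-then-right route costs 37.

21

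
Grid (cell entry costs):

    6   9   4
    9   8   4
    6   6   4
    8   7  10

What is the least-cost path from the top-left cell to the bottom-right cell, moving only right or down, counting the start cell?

Take [0,0]→[0,1]→[0,2]→[1,2]→[2,2]→[3,2] for a total of 6 + 9 + 4 + 4 + 4 + 10 = 37.

37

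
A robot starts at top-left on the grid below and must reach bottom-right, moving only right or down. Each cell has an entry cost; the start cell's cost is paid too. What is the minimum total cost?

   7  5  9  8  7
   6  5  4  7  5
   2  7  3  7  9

40

Best path: (0,0) -> (0,1) -> (1,1) -> (1,2) -> (2,2) -> (2,3) -> (2,4)
Cost: 7 + 5 + 5 + 4 + 3 + 7 + 9 = 40
For comparison, the top-then-right route costs 50.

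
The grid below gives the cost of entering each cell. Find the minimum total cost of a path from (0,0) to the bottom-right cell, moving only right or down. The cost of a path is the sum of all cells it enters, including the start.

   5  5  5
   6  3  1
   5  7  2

16

Cheapest: r0c0→r0c1→r1c1→r1c2→r2c2
  5 + 5 + 3 + 1 + 2 = 16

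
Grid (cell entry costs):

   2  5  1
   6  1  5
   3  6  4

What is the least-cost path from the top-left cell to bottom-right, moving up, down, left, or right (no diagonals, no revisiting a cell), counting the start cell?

17

Best path: [0,0] → [0,1] → [0,2] → [1,2] → [2,2]
Cost: 2 + 5 + 1 + 5 + 4 = 17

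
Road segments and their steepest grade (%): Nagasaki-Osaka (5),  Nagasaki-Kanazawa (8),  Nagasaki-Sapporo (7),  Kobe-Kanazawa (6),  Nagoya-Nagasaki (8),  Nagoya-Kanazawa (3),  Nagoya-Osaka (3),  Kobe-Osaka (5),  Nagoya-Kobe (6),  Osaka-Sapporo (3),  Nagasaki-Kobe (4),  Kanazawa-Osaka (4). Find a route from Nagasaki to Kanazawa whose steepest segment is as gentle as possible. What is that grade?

Comparing a few candidate routes:
Nagasaki-Osaka-Nagoya-Kanazawa: max(5, 3, 3) = 5
Nagasaki-Osaka-Kanazawa: max(5, 4) = 5
Nagasaki-Osaka-Nagoya-Kobe-Kanazawa: max(5, 3, 6, 6) = 6
Nagasaki-Kobe-Osaka-Kanazawa: max(4, 5, 4) = 5
Nagasaki-Kobe-Osaka-Nagoya-Kanazawa: max(4, 5, 3, 3) = 5
Smallest bottleneck: 5%.

5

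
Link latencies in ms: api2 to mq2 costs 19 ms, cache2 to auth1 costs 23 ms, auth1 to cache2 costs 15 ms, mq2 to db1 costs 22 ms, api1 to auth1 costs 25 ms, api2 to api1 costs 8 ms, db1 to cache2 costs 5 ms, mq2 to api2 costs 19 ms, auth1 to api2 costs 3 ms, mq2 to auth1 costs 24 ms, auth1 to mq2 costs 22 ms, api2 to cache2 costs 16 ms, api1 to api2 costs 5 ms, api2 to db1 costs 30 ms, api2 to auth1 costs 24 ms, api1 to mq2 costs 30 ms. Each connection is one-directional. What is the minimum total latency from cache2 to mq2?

Routes from cache2 to mq2:
cache2 -> auth1 -> api2 -> mq2: 23 + 3 + 19 = 45
cache2 -> auth1 -> mq2: 23 + 22 = 45
cache2 -> auth1 -> api2 -> api1 -> mq2: 23 + 3 + 8 + 30 = 64
The minimum is 45 ms.

45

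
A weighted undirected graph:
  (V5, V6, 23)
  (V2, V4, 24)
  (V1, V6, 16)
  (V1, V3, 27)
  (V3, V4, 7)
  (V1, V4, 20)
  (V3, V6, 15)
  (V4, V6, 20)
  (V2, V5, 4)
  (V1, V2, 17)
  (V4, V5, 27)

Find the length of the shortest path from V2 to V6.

27

Some routes from V2 to V6:
V2 - V5 - V4 - V6: 4 + 27 + 20 = 51
V2 - V1 - V6: 17 + 16 = 33
V2 - V4 - V6: 24 + 20 = 44
V2 - V5 - V6: 4 + 23 = 27
V2 - V4 - V3 - V6: 24 + 7 + 15 = 46
Best route has total 27.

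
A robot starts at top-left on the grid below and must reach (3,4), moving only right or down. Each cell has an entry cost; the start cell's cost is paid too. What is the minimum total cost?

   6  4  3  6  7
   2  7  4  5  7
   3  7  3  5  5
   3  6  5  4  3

32

One optimal route is r0c0→r0c1→r0c2→r1c2→r2c2→r2c3→r3c3→r3c4.
Its cost is 6 + 4 + 3 + 4 + 3 + 5 + 4 + 3 = 32.
(Top row then right column would cost 41.)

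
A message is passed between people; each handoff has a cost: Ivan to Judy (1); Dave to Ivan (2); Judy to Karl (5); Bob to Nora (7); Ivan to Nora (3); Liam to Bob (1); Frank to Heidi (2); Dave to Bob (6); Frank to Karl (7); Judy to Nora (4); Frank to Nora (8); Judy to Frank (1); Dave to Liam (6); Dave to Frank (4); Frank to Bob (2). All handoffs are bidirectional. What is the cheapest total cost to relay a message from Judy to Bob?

3

A few of the Judy→Bob routes:
Judy -> Frank -> Bob: 1 + 2 = 3
Judy -> Ivan -> Dave -> Bob: 1 + 2 + 6 = 9
Judy -> Ivan -> Dave -> Frank -> Bob: 1 + 2 + 4 + 2 = 9
Shortest: 3.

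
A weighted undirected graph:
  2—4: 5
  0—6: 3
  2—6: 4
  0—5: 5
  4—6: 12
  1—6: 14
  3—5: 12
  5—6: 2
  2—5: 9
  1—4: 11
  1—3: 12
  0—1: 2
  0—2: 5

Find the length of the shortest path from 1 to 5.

7

Checking several routes:
1 -> 0 -> 2 -> 5: 2 + 5 + 9 = 16
1 -> 0 -> 2 -> 6 -> 5: 2 + 5 + 4 + 2 = 13
1 -> 0 -> 5: 2 + 5 = 7
1 -> 0 -> 6 -> 5: 2 + 3 + 2 = 7
1 -> 6 -> 5: 14 + 2 = 16
Best route has total 7.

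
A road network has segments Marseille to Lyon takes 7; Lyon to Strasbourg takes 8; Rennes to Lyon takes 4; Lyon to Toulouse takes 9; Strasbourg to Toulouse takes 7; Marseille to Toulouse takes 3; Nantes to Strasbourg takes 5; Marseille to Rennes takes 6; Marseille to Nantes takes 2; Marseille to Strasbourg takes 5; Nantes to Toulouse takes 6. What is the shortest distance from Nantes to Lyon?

Comparing a few candidate routes:
Nantes -> Strasbourg -> Lyon: 5 + 8 = 13
Nantes -> Marseille -> Toulouse -> Lyon: 2 + 3 + 9 = 14
Nantes -> Marseille -> Lyon: 2 + 7 = 9
Nantes -> Marseille -> Rennes -> Lyon: 2 + 6 + 4 = 12
The minimum is 9.

9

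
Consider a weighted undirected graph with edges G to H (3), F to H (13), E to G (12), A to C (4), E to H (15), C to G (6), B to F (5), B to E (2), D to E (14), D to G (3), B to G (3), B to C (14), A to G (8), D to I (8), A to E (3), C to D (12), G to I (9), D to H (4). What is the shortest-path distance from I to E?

14

Comparing a few candidate routes:
I-G-B-E: 9 + 3 + 2 = 14
I-D-H-G-B-E: 8 + 4 + 3 + 3 + 2 = 20
I-D-G-B-E: 8 + 3 + 3 + 2 = 16
The minimum is 14.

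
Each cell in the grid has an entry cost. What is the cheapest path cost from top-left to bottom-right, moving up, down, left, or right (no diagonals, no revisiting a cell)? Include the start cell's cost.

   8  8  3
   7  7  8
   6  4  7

32

One optimal route is [0,0] → [1,0] → [2,0] → [2,1] → [2,2].
Its cost is 8 + 7 + 6 + 4 + 7 = 32.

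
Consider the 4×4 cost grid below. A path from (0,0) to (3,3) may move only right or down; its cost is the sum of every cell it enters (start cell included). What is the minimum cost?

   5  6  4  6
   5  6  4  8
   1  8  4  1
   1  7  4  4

27

One optimal route is r0c0→r1c0→r2c0→r3c0→r3c1→r3c2→r3c3.
Its cost is 5 + 5 + 1 + 1 + 7 + 4 + 4 = 27.
(Top row then right column would cost 34.)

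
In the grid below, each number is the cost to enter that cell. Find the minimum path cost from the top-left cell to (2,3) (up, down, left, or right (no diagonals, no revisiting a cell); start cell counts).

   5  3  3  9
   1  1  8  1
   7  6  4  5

Take (0,0)→(1,0)→(1,1)→(1,2)→(1,3)→(2,3) for a total of 5 + 1 + 1 + 8 + 1 + 5 = 21.

21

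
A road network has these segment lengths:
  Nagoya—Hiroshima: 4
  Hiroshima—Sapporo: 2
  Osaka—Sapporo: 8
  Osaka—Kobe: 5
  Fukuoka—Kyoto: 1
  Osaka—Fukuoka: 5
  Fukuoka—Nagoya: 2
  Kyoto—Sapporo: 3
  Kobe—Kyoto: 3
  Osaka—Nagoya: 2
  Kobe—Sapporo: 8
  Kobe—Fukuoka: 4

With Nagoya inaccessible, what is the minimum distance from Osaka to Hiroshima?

10

Comparing a few candidate routes:
Osaka-Sapporo-Hiroshima: 8 + 2 = 10
Osaka-Fukuoka-Kyoto-Sapporo-Hiroshima: 5 + 1 + 3 + 2 = 11
Osaka-Kobe-Kyoto-Sapporo-Hiroshima: 5 + 3 + 3 + 2 = 13
Osaka-Fukuoka-Kobe-Kyoto-Sapporo-Hiroshima: 5 + 4 + 3 + 3 + 2 = 17
Osaka-Kobe-Sapporo-Hiroshima: 5 + 8 + 2 = 15
Osaka-Kobe-Fukuoka-Kyoto-Sapporo-Hiroshima: 5 + 4 + 1 + 3 + 2 = 15
The minimum is 10.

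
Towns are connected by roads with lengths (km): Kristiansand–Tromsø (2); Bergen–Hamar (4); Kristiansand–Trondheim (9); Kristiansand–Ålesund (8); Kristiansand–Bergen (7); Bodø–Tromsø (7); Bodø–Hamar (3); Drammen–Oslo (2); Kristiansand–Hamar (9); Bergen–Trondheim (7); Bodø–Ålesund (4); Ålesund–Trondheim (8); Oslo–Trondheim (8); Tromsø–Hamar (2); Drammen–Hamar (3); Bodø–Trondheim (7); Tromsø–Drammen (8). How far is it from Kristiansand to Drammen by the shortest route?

A few of the Kristiansand→Drammen routes:
Kristiansand → Hamar → Drammen: 9 + 3 = 12
Kristiansand → Tromsø → Drammen: 2 + 8 = 10
Kristiansand → Tromsø → Bodø → Hamar → Drammen: 2 + 7 + 3 + 3 = 15
Kristiansand → Tromsø → Hamar → Drammen: 2 + 2 + 3 = 7
Kristiansand → Bergen → Hamar → Drammen: 7 + 4 + 3 = 14
Shortest: 7 km.

7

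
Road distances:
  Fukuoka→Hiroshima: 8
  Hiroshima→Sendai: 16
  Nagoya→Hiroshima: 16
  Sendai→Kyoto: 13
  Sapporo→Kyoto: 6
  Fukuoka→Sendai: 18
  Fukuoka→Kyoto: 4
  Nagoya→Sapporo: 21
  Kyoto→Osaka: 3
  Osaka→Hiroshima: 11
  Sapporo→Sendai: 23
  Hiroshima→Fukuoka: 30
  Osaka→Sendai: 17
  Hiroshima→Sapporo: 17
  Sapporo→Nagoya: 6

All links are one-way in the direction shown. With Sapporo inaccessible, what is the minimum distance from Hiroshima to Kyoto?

Routes from Hiroshima to Kyoto avoiding Sapporo:
Hiroshima → Fukuoka → Sendai → Kyoto: 30 + 18 + 13 = 61
Hiroshima → Sendai → Kyoto: 16 + 13 = 29
Hiroshima → Fukuoka → Kyoto: 30 + 4 = 34
The minimum is 29.

29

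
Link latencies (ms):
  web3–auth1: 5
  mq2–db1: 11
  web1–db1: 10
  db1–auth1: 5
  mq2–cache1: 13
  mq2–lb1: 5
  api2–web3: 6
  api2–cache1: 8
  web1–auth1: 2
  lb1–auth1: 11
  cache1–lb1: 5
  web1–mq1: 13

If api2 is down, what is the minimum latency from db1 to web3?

Paths from db1 to web3 avoiding api2:
db1-auth1-web3: 5 + 5 = 10
db1-mq2-cache1-lb1-auth1-web3: 11 + 13 + 5 + 11 + 5 = 45
db1-web1-auth1-web3: 10 + 2 + 5 = 17
db1-mq2-lb1-auth1-web3: 11 + 5 + 11 + 5 = 32
Shortest: 10 ms.

10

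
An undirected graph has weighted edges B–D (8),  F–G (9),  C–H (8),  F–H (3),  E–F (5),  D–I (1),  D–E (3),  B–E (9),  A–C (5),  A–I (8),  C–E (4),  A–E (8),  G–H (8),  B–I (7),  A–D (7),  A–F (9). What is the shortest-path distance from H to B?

17

Comparing a few candidate routes:
H -> C -> E -> D -> I -> B: 8 + 4 + 3 + 1 + 7 = 23
H -> F -> E -> B: 3 + 5 + 9 = 17
H -> F -> E -> D -> B: 3 + 5 + 3 + 8 = 19
H -> F -> E -> D -> I -> B: 3 + 5 + 3 + 1 + 7 = 19
H -> C -> E -> B: 8 + 4 + 9 = 21
Shortest: 17.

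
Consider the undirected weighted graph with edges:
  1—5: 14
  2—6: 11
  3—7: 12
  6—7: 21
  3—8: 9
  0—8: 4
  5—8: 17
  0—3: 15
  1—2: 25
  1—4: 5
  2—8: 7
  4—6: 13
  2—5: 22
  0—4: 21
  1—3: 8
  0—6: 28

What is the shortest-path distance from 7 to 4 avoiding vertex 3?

Checking several routes:
7→6→2→8→0→4: 21 + 11 + 7 + 4 + 21 = 64
7→6→2→5→1→4: 21 + 11 + 22 + 14 + 5 = 73
7→6→2→8→5→1→4: 21 + 11 + 7 + 17 + 14 + 5 = 75
7→6→2→1→4: 21 + 11 + 25 + 5 = 62
7→6→4: 21 + 13 = 34
7→6→0→4: 21 + 28 + 21 = 70
The minimum is 34.

34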